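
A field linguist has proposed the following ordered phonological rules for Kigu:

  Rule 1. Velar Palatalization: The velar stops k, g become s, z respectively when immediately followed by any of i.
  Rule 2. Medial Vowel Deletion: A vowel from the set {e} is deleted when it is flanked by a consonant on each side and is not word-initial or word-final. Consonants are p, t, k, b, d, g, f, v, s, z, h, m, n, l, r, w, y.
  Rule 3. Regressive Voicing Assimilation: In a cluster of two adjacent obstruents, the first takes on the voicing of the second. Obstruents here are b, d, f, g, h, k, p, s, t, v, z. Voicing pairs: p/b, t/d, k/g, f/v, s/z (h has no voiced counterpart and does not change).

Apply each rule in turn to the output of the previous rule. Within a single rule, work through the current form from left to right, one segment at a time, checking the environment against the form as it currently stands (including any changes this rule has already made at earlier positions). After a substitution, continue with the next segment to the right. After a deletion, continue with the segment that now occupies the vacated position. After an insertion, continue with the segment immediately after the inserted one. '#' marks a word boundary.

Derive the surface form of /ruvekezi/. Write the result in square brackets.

Rule 1 Velar Palatalization: no change — [ruvekezi]
Rule 2 Medial Vowel Deletion: [ruvekezi] → [ruvkzi]
Rule 3 Regressive Voicing Assimilation: [ruvkzi] → [rufgzi]

[rufgzi]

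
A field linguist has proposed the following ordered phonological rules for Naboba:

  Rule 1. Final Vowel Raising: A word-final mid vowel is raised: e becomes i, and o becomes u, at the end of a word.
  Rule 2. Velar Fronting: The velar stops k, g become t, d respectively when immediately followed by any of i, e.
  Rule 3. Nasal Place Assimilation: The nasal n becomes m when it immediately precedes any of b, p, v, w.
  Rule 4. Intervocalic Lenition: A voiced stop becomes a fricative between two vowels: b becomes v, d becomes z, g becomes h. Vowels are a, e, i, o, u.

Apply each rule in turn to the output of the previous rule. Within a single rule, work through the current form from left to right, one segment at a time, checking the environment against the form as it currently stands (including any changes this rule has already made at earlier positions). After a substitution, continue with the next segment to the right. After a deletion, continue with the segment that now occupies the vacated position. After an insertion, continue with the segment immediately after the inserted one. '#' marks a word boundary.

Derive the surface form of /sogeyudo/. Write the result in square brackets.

Rule 1 Final Vowel Raising: [sogeyudo] → [sogeyudu]
Rule 2 Velar Fronting: [sogeyudu] → [sodeyudu]
Rule 3 Nasal Place Assimilation: no change — [sodeyudu]
Rule 4 Intervocalic Lenition: [sodeyudu] → [sozeyuzu]

[sozeyuzu]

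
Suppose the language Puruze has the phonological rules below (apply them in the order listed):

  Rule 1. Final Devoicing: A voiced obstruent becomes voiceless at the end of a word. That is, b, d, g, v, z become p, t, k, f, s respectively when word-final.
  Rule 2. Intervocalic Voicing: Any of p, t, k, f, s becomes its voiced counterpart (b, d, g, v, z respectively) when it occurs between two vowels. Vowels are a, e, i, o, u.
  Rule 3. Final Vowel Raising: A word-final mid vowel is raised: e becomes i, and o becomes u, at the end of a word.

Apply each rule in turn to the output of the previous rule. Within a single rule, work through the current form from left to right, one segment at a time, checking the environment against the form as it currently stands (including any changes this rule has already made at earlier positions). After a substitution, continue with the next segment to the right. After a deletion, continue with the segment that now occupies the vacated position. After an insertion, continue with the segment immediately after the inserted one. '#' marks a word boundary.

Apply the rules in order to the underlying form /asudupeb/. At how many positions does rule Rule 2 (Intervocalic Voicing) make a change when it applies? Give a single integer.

Rule 1 Final Devoicing: [asudupeb] → [asudupep]
Rule 2 Intervocalic Voicing: [asudupep] → [azudubep]
Rule 3 Final Vowel Raising: no change — [azudubep]
Rule Rule 2 changed 2 position(s).

2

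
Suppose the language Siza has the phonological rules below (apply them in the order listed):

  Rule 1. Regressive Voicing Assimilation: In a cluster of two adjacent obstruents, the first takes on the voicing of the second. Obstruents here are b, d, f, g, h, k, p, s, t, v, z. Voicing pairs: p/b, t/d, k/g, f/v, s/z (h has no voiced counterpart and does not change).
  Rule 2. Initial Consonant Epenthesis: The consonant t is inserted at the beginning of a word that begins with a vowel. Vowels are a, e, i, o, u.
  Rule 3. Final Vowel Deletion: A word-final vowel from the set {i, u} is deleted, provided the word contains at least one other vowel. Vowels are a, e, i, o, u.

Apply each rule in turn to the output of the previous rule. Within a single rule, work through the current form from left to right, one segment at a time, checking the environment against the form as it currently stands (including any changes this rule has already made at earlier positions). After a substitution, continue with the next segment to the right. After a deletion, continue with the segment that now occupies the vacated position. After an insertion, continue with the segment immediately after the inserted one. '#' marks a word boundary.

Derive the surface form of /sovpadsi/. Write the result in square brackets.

[sofpats]

Rule 1 Regressive Voicing Assimilation: [sovpadsi] → [sofpatsi]
Rule 2 Initial Consonant Epenthesis: no change — [sofpatsi]
Rule 3 Final Vowel Deletion: [sofpatsi] → [sofpats]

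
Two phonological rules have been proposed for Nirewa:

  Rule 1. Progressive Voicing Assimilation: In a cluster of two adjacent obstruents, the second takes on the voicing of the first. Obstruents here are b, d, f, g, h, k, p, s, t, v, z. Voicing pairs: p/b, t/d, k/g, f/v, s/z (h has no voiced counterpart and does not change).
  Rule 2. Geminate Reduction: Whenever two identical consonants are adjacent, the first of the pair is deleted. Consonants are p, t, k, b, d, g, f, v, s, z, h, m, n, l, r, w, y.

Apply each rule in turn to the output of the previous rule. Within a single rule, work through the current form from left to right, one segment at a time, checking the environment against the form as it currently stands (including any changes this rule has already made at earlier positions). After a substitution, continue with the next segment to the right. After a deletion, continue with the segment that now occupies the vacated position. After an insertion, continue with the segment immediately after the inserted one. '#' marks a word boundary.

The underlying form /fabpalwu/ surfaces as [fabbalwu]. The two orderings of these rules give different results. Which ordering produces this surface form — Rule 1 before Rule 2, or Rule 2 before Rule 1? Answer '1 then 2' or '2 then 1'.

2 then 1

Order 1 then 2:
  1 Progressive Voicing Assimilation: [fabpalwu] → [fabbalwu]
  2 Geminate Reduction: [fabbalwu] → [fabalwu]
  result: [fabalwu]
Order 2 then 1:
  2 Geminate Reduction: no change — [fabpalwu]
  1 Progressive Voicing Assimilation: [fabpalwu] → [fabbalwu]
  result: [fabbalwu]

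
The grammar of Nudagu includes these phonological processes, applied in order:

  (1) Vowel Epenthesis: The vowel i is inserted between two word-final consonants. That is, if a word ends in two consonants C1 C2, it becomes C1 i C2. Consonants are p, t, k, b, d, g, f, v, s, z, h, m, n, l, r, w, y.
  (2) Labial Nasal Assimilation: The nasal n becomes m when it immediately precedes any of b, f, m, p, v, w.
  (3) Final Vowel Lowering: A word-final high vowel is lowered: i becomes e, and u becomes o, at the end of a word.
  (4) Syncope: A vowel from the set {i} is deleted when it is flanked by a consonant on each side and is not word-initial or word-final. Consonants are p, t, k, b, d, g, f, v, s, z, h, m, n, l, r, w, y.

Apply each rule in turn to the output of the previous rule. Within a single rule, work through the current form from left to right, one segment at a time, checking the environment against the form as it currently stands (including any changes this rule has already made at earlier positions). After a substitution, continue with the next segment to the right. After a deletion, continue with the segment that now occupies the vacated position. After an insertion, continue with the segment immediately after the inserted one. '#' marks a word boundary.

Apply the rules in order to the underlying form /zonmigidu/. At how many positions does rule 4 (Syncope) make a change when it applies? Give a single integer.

2

(1) Vowel Epenthesis: no change — [zonmigidu]
(2) Labial Nasal Assimilation: [zonmigidu] → [zommigidu]
(3) Final Vowel Lowering: [zommigidu] → [zommigido]
(4) Syncope: [zommigido] → [zommgdo]
Rule 4 changed 2 position(s).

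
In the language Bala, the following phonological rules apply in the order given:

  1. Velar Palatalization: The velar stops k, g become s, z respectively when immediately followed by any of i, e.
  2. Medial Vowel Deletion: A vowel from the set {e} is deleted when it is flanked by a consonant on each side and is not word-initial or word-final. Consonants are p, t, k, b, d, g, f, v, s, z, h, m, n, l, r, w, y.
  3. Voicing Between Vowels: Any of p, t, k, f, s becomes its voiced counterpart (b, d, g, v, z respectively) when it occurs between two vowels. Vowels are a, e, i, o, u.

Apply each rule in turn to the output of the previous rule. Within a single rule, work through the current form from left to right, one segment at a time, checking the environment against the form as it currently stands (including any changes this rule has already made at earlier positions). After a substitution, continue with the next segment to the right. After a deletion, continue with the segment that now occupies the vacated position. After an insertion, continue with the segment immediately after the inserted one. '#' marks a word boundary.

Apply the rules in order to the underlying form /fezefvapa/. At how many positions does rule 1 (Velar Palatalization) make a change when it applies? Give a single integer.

0

1 Velar Palatalization: no change — [fezefvapa]
2 Medial Vowel Deletion: [fezefvapa] → [fzfvapa]
3 Voicing Between Vowels: [fzfvapa] → [fzfvaba]
Rule 1 changed 0 position(s).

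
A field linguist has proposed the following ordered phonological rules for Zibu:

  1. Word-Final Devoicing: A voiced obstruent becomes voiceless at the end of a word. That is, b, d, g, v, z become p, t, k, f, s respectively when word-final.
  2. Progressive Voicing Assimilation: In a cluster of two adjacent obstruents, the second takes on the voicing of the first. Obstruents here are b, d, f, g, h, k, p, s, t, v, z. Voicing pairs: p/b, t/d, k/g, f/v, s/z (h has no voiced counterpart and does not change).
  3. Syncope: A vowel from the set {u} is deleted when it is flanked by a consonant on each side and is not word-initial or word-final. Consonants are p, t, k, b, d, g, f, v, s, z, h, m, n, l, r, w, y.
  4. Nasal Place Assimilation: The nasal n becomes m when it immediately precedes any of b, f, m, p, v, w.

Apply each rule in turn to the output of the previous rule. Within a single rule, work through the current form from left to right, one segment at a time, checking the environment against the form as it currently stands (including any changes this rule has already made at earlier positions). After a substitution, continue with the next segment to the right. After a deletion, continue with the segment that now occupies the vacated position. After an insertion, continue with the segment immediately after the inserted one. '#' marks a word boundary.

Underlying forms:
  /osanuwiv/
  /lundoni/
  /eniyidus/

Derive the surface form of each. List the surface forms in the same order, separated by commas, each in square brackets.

/osanuwiv/:
  1 Word-Final Devoicing: [osanuwiv] → [osanuwif]
  2 Progressive Voicing Assimilation: no change — [osanuwif]
  3 Syncope: [osanuwif] → [osanwif]
  4 Nasal Place Assimilation: [osanwif] → [osamwif]
/lundoni/:
  1 Word-Final Devoicing: no change — [lundoni]
  2 Progressive Voicing Assimilation: no change — [lundoni]
  3 Syncope: [lundoni] → [lndoni]
  4 Nasal Place Assimilation: no change — [lndoni]
/eniyidus/:
  1 Word-Final Devoicing: no change — [eniyidus]
  2 Progressive Voicing Assimilation: no change — [eniyidus]
  3 Syncope: [eniyidus] → [eniyids]
  4 Nasal Place Assimilation: no change — [eniyids]

[osamwif], [lndoni], [eniyids]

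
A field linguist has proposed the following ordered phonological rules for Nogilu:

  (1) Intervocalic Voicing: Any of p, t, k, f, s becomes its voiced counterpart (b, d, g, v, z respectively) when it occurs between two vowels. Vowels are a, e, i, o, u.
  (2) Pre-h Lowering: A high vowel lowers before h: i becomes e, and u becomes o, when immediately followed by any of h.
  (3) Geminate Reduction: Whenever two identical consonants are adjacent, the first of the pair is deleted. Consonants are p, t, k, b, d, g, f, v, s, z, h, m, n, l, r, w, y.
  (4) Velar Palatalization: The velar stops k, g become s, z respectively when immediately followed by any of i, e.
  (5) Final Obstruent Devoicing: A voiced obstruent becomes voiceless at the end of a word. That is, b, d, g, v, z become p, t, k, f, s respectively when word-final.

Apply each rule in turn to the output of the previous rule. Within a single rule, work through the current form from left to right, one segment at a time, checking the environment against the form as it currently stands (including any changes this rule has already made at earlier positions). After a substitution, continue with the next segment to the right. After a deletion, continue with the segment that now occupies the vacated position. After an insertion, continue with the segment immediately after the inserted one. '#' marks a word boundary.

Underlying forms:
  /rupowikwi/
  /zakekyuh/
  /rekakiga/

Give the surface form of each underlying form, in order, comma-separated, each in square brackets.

/rupowikwi/:
  (1) Intervocalic Voicing: [rupowikwi] → [rubowikwi]
  (2) Pre-h Lowering: no change — [rubowikwi]
  (3) Geminate Reduction: no change — [rubowikwi]
  (4) Velar Palatalization: no change — [rubowikwi]
  (5) Final Obstruent Devoicing: no change — [rubowikwi]
/zakekyuh/:
  (1) Intervocalic Voicing: [zakekyuh] → [zagekyuh]
  (2) Pre-h Lowering: [zagekyuh] → [zagekyoh]
  (3) Geminate Reduction: no change — [zagekyoh]
  (4) Velar Palatalization: [zagekyoh] → [zazekyoh]
  (5) Final Obstruent Devoicing: no change — [zazekyoh]
/rekakiga/:
  (1) Intervocalic Voicing: [rekakiga] → [regagiga]
  (2) Pre-h Lowering: no change — [regagiga]
  (3) Geminate Reduction: no change — [regagiga]
  (4) Velar Palatalization: [regagiga] → [regaziga]
  (5) Final Obstruent Devoicing: no change — [regaziga]

[rubowikwi], [zazekyoh], [regaziga]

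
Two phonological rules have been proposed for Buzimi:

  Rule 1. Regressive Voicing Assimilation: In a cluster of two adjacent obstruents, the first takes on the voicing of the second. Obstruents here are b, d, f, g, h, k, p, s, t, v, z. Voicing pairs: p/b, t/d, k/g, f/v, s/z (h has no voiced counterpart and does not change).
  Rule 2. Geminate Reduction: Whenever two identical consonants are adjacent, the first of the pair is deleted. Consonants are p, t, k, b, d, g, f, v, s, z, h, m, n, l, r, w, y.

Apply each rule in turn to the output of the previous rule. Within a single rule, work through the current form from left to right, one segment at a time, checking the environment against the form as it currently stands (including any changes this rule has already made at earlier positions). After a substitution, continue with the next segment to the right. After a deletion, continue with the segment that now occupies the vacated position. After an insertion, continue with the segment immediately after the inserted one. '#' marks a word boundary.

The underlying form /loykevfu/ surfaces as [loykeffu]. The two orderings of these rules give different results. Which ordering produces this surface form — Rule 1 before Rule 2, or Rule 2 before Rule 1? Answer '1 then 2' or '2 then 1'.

Order 1 then 2:
  1 Regressive Voicing Assimilation: [loykevfu] → [loykeffu]
  2 Geminate Reduction: [loykeffu] → [loykefu]
  result: [loykefu]
Order 2 then 1:
  2 Geminate Reduction: no change — [loykevfu]
  1 Regressive Voicing Assimilation: [loykevfu] → [loykeffu]
  result: [loykeffu]

2 then 1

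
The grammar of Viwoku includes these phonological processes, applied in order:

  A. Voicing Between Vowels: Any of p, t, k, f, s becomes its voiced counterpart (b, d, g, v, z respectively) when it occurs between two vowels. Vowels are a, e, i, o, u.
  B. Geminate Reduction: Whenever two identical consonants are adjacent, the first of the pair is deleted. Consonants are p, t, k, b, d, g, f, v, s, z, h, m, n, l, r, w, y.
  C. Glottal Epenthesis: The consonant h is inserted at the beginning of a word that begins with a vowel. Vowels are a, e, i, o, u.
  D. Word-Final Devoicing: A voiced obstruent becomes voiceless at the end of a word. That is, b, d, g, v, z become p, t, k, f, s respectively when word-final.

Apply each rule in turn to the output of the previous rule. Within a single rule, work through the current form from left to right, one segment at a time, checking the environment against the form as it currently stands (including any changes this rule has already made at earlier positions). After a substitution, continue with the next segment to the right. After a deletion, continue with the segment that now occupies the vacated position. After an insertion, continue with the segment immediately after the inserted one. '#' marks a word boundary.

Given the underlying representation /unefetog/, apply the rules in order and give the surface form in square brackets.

[hunevedok]

A Voicing Between Vowels: [unefetog] → [unevedog]
B Geminate Reduction: no change — [unevedog]
C Glottal Epenthesis: [unevedog] → [hunevedog]
D Word-Final Devoicing: [hunevedog] → [hunevedok]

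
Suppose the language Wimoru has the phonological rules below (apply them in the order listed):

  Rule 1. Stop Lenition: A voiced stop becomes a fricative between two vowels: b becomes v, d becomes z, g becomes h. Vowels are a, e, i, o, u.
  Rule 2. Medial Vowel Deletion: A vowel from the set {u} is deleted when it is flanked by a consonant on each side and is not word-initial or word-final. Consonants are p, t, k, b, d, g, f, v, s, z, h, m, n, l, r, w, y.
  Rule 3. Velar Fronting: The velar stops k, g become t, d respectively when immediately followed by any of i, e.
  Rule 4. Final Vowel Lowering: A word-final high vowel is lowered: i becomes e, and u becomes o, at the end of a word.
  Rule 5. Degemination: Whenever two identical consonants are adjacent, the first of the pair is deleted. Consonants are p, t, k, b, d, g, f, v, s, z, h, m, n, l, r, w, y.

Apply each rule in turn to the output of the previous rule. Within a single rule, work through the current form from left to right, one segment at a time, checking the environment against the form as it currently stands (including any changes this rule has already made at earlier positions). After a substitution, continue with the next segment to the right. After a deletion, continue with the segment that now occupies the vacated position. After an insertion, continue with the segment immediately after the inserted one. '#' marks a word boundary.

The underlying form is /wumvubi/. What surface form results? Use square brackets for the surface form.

[wmve]

Rule 1 Stop Lenition: [wumvubi] → [wumvuvi]
Rule 2 Medial Vowel Deletion: [wumvuvi] → [wmvvi]
Rule 3 Velar Fronting: no change — [wmvvi]
Rule 4 Final Vowel Lowering: [wmvvi] → [wmvve]
Rule 5 Degemination: [wmvve] → [wmve]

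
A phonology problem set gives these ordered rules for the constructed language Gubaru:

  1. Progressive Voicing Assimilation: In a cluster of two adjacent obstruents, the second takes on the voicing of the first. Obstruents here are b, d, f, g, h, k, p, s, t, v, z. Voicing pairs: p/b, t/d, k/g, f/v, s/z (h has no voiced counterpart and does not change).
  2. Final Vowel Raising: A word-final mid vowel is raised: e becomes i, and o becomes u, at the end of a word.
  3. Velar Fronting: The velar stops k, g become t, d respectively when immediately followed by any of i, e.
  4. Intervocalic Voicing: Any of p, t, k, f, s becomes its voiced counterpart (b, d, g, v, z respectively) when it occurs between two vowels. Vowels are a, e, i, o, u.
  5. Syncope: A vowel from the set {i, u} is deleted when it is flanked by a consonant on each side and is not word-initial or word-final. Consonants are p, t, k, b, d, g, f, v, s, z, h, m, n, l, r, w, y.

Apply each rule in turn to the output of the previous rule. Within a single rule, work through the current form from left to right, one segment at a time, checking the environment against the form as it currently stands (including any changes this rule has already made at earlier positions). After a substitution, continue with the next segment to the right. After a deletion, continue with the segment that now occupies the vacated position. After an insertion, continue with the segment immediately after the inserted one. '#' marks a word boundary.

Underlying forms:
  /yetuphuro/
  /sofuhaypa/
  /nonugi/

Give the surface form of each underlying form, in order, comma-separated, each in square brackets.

/yetuphuro/:
  1 Progressive Voicing Assimilation: no change — [yetuphuro]
  2 Final Vowel Raising: [yetuphuro] → [yetuphuru]
  3 Velar Fronting: no change — [yetuphuru]
  4 Intervocalic Voicing: [yetuphuru] → [yeduphuru]
  5 Syncope: [yeduphuru] → [yedphru]
/sofuhaypa/:
  1 Progressive Voicing Assimilation: no change — [sofuhaypa]
  2 Final Vowel Raising: no change — [sofuhaypa]
  3 Velar Fronting: no change — [sofuhaypa]
  4 Intervocalic Voicing: [sofuhaypa] → [sovuhaypa]
  5 Syncope: [sovuhaypa] → [sovhaypa]
/nonugi/:
  1 Progressive Voicing Assimilation: no change — [nonugi]
  2 Final Vowel Raising: no change — [nonugi]
  3 Velar Fronting: [nonugi] → [nonudi]
  4 Intervocalic Voicing: no change — [nonudi]
  5 Syncope: [nonudi] → [nondi]

[yedphru], [sovhaypa], [nondi]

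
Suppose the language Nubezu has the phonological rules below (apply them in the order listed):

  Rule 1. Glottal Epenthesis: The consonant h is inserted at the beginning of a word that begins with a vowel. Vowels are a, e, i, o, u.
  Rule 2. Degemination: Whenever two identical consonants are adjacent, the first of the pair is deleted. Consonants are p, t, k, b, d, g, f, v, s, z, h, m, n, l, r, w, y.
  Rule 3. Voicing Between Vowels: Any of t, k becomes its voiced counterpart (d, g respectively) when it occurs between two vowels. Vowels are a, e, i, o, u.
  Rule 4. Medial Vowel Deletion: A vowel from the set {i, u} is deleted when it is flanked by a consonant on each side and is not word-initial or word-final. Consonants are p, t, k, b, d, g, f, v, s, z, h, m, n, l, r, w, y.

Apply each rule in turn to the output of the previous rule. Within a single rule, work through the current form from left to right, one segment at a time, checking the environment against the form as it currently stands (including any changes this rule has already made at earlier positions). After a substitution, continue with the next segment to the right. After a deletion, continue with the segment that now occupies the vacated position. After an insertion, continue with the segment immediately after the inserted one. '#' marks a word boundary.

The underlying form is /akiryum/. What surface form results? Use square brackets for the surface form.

Rule 1 Glottal Epenthesis: [akiryum] → [hakiryum]
Rule 2 Degemination: no change — [hakiryum]
Rule 3 Voicing Between Vowels: [hakiryum] → [hagiryum]
Rule 4 Medial Vowel Deletion: [hagiryum] → [hagrym]

[hagrym]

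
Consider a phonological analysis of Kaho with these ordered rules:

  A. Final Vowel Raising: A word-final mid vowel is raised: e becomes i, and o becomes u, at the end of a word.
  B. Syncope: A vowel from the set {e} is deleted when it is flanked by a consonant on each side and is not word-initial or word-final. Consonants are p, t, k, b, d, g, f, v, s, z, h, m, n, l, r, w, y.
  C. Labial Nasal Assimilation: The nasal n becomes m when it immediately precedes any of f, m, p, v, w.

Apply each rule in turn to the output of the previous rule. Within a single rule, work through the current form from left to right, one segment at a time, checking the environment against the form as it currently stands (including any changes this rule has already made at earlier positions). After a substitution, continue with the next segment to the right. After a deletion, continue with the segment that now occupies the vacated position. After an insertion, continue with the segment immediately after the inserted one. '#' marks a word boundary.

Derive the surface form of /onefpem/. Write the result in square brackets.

[omfpm]

A Final Vowel Raising: no change — [onefpem]
B Syncope: [onefpem] → [onfpm]
C Labial Nasal Assimilation: [onfpm] → [omfpm]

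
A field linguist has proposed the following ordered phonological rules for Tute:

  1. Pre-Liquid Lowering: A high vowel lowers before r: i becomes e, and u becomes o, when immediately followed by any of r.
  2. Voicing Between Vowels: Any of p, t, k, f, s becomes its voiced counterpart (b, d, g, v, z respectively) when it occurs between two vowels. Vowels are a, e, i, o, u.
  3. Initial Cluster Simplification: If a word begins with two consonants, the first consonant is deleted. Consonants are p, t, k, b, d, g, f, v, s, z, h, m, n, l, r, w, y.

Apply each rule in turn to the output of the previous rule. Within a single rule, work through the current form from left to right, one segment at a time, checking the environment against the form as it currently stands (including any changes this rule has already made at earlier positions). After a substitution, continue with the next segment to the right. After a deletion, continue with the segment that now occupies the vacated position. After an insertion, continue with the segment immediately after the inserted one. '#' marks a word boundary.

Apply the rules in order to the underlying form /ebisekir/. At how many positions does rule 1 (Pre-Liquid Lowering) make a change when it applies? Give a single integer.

1

1 Pre-Liquid Lowering: [ebisekir] → [ebiseker]
2 Voicing Between Vowels: [ebiseker] → [ebizeger]
3 Initial Cluster Simplification: no change — [ebizeger]
Rule 1 changed 1 position(s).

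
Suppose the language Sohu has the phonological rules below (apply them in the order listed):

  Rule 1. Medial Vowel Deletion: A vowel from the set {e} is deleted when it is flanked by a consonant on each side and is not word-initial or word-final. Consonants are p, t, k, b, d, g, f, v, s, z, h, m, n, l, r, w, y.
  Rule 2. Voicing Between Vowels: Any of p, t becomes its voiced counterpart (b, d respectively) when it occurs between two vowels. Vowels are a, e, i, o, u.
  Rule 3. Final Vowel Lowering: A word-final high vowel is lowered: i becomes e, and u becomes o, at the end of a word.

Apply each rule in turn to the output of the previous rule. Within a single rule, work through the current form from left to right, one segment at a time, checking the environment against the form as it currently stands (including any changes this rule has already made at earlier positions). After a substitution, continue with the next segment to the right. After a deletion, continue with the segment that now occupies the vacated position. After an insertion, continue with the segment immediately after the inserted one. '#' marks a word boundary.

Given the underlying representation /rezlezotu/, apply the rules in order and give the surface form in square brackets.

Rule 1 Medial Vowel Deletion: [rezlezotu] → [rzlzotu]
Rule 2 Voicing Between Vowels: [rzlzotu] → [rzlzodu]
Rule 3 Final Vowel Lowering: [rzlzodu] → [rzlzodo]

[rzlzodo]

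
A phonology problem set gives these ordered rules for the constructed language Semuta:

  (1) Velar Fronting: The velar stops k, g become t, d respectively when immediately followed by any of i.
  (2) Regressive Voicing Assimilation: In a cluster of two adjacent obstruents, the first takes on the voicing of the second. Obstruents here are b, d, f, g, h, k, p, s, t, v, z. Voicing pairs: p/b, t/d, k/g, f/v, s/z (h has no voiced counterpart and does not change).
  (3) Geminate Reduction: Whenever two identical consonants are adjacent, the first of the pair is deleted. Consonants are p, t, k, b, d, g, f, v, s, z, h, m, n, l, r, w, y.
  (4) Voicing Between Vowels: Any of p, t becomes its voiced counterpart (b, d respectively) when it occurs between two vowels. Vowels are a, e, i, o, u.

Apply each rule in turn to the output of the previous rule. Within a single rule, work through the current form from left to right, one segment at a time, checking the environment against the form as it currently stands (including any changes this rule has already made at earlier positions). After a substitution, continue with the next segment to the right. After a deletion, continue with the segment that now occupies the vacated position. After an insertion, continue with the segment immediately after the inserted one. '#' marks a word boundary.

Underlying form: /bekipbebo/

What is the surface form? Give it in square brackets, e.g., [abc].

[bedibebo]

(1) Velar Fronting: [bekipbebo] → [betipbebo]
(2) Regressive Voicing Assimilation: [betipbebo] → [betibbebo]
(3) Geminate Reduction: [betibbebo] → [betibebo]
(4) Voicing Between Vowels: [betibebo] → [bedibebo]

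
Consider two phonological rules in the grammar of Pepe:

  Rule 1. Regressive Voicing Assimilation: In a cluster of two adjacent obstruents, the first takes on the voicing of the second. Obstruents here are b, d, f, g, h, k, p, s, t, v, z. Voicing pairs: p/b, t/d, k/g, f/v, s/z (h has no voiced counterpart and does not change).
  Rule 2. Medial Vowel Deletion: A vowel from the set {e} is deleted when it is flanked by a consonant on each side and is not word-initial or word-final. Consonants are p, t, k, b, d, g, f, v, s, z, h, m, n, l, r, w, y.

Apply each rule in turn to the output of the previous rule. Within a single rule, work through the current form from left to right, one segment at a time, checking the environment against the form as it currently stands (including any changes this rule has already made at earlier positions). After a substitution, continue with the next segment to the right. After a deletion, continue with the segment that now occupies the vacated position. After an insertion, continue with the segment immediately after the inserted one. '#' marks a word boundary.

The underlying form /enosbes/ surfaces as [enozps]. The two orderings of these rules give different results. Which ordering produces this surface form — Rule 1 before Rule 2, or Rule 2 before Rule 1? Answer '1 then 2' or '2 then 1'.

Order 1 then 2:
  1 Regressive Voicing Assimilation: [enosbes] → [enozbes]
  2 Medial Vowel Deletion: [enozbes] → [enozbs]
  result: [enozbs]
Order 2 then 1:
  2 Medial Vowel Deletion: [enosbes] → [enosbs]
  1 Regressive Voicing Assimilation: [enosbs] → [enozps]
  result: [enozps]

2 then 1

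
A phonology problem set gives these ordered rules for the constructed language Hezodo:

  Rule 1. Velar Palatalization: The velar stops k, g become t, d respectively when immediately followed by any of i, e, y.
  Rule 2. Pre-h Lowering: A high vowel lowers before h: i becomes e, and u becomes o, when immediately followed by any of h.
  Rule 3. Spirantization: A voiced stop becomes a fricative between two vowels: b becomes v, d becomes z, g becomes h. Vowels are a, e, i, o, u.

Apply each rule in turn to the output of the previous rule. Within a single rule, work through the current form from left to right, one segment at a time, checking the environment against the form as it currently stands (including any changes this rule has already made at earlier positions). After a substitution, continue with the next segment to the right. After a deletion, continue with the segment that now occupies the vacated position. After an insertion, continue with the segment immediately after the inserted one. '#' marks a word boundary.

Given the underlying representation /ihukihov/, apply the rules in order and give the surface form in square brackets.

Rule 1 Velar Palatalization: [ihukihov] → [ihutihov]
Rule 2 Pre-h Lowering: [ihutihov] → [ehutehov]
Rule 3 Spirantization: no change — [ehutehov]

[ehutehov]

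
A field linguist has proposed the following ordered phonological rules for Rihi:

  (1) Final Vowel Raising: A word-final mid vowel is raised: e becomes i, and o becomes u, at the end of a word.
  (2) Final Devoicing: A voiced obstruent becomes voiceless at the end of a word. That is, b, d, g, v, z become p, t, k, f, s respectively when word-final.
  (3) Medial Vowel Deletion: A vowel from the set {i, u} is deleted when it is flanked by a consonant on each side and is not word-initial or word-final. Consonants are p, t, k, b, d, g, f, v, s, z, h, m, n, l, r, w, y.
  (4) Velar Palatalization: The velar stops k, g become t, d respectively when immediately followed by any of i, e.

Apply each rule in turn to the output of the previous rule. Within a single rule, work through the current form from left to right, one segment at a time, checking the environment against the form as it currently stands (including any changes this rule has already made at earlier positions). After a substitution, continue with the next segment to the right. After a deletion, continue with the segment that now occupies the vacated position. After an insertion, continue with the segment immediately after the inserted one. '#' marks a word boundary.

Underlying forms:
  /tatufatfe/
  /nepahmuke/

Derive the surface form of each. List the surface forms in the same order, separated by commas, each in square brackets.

[tatfatfi], [nepahmti]

/tatufatfe/:
  (1) Final Vowel Raising: [tatufatfe] → [tatufatfi]
  (2) Final Devoicing: no change — [tatufatfi]
  (3) Medial Vowel Deletion: [tatufatfi] → [tatfatfi]
  (4) Velar Palatalization: no change — [tatfatfi]
/nepahmuke/:
  (1) Final Vowel Raising: [nepahmuke] → [nepahmuki]
  (2) Final Devoicing: no change — [nepahmuki]
  (3) Medial Vowel Deletion: [nepahmuki] → [nepahmki]
  (4) Velar Palatalization: [nepahmki] → [nepahmti]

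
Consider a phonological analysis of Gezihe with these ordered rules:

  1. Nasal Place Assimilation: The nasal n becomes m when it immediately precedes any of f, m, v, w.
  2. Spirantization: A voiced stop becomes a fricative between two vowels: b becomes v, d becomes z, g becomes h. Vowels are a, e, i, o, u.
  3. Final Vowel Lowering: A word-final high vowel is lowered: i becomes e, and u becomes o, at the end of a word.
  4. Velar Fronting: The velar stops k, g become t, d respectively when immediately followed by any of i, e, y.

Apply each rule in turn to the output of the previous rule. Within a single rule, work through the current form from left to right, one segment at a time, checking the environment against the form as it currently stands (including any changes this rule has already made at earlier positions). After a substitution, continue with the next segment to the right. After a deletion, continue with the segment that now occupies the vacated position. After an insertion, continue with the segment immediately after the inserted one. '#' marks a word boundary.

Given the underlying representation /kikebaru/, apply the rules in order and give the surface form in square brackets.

[titevaro]

1 Nasal Place Assimilation: no change — [kikebaru]
2 Spirantization: [kikebaru] → [kikevaru]
3 Final Vowel Lowering: [kikevaru] → [kikevaro]
4 Velar Fronting: [kikevaro] → [titevaro]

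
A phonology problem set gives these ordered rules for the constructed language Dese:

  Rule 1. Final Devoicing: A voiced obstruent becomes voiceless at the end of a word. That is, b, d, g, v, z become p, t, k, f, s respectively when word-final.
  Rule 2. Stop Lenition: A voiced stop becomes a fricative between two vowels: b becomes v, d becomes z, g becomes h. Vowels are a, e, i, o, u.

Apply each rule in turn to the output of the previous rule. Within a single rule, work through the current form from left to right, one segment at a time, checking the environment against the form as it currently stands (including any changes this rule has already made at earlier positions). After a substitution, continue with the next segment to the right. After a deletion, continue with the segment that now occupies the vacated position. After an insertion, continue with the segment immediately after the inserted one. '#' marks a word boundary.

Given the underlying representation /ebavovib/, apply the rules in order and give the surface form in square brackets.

Rule 1 Final Devoicing: [ebavovib] → [ebavovip]
Rule 2 Stop Lenition: [ebavovip] → [evavovip]

[evavovip]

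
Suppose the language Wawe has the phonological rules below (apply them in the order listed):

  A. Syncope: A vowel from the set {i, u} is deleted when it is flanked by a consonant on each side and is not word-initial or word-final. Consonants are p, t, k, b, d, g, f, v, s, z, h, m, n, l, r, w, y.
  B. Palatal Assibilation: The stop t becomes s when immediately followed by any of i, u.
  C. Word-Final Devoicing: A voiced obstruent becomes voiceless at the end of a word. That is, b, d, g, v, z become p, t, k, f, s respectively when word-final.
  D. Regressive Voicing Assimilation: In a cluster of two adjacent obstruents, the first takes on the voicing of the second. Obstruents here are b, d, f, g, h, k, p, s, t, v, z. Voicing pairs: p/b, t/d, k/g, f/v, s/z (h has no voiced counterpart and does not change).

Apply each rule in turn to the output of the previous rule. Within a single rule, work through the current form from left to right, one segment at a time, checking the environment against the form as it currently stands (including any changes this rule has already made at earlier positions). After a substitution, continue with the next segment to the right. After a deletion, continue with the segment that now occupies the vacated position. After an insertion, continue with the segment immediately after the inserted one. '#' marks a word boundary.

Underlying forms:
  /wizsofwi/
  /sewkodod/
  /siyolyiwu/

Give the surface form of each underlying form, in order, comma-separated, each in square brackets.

[wssofwi], [sewkodot], [syolywu]

/wizsofwi/:
  A Syncope: [wizsofwi] → [wzsofwi]
  B Palatal Assibilation: no change — [wzsofwi]
  C Word-Final Devoicing: no change — [wzsofwi]
  D Regressive Voicing Assimilation: [wzsofwi] → [wssofwi]
/sewkodod/:
  A Syncope: no change — [sewkodod]
  B Palatal Assibilation: no change — [sewkodod]
  C Word-Final Devoicing: [sewkodod] → [sewkodot]
  D Regressive Voicing Assimilation: no change — [sewkodot]
/siyolyiwu/:
  A Syncope: [siyolyiwu] → [syolywu]
  B Palatal Assibilation: no change — [syolywu]
  C Word-Final Devoicing: no change — [syolywu]
  D Regressive Voicing Assimilation: no change — [syolywu]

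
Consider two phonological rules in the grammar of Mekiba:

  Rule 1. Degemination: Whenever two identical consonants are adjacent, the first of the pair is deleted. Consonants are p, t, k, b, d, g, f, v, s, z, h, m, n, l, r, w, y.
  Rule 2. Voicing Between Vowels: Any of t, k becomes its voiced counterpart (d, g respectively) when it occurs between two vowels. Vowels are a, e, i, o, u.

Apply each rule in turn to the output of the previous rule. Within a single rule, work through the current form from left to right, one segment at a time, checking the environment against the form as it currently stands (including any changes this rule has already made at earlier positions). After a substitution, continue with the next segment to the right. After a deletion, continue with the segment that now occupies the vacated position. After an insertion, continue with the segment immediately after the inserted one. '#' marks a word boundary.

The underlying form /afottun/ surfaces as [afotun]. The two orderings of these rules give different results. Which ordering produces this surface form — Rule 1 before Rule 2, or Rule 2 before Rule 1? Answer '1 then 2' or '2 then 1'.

Order 1 then 2:
  1 Degemination: [afottun] → [afotun]
  2 Voicing Between Vowels: [afotun] → [afodun]
  result: [afodun]
Order 2 then 1:
  2 Voicing Between Vowels: no change — [afottun]
  1 Degemination: [afottun] → [afotun]
  result: [afotun]

2 then 1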